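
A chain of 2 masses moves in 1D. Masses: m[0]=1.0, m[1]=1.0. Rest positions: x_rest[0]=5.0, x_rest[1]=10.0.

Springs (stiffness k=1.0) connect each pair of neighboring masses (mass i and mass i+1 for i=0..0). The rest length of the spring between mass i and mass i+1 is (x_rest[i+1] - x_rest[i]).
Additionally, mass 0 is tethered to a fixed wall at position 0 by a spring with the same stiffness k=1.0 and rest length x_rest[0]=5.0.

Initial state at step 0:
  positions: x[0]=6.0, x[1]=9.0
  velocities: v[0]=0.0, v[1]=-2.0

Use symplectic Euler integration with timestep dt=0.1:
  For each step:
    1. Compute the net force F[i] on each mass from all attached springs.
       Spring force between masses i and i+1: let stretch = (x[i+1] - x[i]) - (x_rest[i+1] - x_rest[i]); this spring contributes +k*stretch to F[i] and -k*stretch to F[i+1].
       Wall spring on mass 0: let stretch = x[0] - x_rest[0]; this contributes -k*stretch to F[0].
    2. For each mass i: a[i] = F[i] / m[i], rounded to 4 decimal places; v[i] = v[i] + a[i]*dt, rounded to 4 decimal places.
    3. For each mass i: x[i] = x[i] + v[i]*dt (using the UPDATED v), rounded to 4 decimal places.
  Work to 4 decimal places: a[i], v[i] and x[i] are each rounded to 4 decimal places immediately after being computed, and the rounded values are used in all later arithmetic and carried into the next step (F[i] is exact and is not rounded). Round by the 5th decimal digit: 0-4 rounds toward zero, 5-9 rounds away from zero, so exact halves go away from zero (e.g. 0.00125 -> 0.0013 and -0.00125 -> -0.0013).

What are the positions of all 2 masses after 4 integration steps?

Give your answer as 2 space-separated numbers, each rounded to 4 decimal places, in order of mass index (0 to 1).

Step 0: x=[6.0000 9.0000] v=[0.0000 -2.0000]
Step 1: x=[5.9700 8.8200] v=[-0.3000 -1.8000]
Step 2: x=[5.9088 8.6615] v=[-0.6120 -1.5850]
Step 3: x=[5.8160 8.5255] v=[-0.9276 -1.3603]
Step 4: x=[5.6922 8.4124] v=[-1.2383 -1.1313]

Answer: 5.6922 8.4124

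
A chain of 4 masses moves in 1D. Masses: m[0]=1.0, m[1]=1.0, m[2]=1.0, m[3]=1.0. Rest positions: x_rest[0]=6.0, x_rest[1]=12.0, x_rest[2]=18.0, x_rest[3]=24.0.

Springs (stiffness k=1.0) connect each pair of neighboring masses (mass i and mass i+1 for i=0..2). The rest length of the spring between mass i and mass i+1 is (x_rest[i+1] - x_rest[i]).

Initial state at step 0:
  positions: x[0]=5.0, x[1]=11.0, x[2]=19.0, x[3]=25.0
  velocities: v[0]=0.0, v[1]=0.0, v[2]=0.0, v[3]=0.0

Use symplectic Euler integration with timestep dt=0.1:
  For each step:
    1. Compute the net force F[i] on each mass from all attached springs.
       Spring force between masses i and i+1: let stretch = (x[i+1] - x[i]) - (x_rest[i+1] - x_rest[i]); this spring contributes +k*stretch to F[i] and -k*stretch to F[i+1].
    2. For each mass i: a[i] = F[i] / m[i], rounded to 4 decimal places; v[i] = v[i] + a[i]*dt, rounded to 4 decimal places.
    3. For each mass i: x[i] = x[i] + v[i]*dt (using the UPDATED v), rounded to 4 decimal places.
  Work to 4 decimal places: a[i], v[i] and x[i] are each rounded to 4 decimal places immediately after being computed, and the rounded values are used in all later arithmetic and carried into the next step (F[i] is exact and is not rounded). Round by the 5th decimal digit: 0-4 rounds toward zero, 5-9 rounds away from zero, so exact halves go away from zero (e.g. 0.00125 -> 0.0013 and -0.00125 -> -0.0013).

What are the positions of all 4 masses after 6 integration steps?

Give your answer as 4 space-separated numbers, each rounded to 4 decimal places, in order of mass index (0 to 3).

Step 0: x=[5.0000 11.0000 19.0000 25.0000] v=[0.0000 0.0000 0.0000 0.0000]
Step 1: x=[5.0000 11.0200 18.9800 25.0000] v=[0.0000 0.2000 -0.2000 0.0000]
Step 2: x=[5.0002 11.0594 18.9406 24.9998] v=[0.0020 0.3940 -0.3940 -0.0020]
Step 3: x=[5.0010 11.1170 18.8830 24.9990] v=[0.0079 0.5762 -0.5762 -0.0079]
Step 4: x=[5.0030 11.1911 18.8089 24.9971] v=[0.0195 0.7412 -0.7412 -0.0195]
Step 5: x=[5.0068 11.2795 18.7205 24.9933] v=[0.0383 0.8842 -0.8842 -0.0383]
Step 6: x=[5.0134 11.3796 18.6204 24.9867] v=[0.0656 1.0010 -1.0010 -0.0656]

Answer: 5.0134 11.3796 18.6204 24.9867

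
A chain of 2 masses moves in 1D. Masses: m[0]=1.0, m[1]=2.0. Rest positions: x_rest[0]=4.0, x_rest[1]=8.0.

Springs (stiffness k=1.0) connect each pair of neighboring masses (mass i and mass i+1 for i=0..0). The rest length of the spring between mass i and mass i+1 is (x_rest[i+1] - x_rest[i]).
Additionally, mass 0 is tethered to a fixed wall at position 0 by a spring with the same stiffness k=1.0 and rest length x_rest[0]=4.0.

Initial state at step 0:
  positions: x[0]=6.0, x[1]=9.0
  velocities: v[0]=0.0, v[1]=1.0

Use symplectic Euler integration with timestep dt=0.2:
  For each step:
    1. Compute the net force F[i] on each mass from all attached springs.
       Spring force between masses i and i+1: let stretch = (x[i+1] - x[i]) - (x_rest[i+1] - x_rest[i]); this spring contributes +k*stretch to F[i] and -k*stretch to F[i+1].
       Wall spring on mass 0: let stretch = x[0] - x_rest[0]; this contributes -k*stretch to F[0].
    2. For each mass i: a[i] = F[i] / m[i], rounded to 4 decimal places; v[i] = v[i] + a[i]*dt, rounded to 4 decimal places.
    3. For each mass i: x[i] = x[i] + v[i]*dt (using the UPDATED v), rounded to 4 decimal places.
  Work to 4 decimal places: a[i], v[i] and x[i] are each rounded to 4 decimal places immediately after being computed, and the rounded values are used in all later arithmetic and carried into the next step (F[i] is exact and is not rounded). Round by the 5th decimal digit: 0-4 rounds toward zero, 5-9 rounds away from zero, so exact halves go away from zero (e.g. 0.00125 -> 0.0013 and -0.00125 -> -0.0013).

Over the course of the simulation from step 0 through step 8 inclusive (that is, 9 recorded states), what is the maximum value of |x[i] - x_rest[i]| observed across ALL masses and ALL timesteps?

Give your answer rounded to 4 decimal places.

Answer: 2.5606

Derivation:
Step 0: x=[6.0000 9.0000] v=[0.0000 1.0000]
Step 1: x=[5.8800 9.2200] v=[-0.6000 1.1000]
Step 2: x=[5.6584 9.4532] v=[-1.1080 1.1660]
Step 3: x=[5.3623 9.6905] v=[-1.4807 1.1865]
Step 4: x=[5.0248 9.9212] v=[-1.6875 1.1537]
Step 5: x=[4.6822 10.1340] v=[-1.7132 1.0641]
Step 6: x=[4.3703 10.3178] v=[-1.5593 0.9189]
Step 7: x=[4.1215 10.4626] v=[-1.2439 0.7241]
Step 8: x=[3.9615 10.5606] v=[-0.8000 0.4900]
Max displacement = 2.5606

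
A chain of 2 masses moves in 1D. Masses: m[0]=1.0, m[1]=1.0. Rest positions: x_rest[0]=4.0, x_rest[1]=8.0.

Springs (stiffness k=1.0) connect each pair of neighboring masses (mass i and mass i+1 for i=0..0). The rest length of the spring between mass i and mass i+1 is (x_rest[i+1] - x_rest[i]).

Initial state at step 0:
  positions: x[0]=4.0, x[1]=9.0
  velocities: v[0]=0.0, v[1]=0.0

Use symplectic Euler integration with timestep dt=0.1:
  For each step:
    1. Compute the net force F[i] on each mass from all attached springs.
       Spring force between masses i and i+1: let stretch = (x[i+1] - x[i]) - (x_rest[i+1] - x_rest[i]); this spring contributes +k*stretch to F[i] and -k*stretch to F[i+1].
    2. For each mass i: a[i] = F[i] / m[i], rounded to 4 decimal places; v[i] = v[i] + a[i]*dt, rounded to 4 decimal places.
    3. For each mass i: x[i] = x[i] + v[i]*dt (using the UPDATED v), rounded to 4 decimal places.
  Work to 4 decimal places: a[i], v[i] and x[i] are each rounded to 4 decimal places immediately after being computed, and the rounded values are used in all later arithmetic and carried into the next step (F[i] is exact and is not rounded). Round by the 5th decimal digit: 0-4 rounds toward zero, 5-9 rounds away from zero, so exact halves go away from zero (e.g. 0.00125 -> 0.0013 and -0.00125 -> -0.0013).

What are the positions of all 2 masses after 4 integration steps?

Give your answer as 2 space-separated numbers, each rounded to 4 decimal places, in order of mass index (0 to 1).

Step 0: x=[4.0000 9.0000] v=[0.0000 0.0000]
Step 1: x=[4.0100 8.9900] v=[0.1000 -0.1000]
Step 2: x=[4.0298 8.9702] v=[0.1980 -0.1980]
Step 3: x=[4.0590 8.9410] v=[0.2920 -0.2920]
Step 4: x=[4.0970 8.9030] v=[0.3802 -0.3802]

Answer: 4.0970 8.9030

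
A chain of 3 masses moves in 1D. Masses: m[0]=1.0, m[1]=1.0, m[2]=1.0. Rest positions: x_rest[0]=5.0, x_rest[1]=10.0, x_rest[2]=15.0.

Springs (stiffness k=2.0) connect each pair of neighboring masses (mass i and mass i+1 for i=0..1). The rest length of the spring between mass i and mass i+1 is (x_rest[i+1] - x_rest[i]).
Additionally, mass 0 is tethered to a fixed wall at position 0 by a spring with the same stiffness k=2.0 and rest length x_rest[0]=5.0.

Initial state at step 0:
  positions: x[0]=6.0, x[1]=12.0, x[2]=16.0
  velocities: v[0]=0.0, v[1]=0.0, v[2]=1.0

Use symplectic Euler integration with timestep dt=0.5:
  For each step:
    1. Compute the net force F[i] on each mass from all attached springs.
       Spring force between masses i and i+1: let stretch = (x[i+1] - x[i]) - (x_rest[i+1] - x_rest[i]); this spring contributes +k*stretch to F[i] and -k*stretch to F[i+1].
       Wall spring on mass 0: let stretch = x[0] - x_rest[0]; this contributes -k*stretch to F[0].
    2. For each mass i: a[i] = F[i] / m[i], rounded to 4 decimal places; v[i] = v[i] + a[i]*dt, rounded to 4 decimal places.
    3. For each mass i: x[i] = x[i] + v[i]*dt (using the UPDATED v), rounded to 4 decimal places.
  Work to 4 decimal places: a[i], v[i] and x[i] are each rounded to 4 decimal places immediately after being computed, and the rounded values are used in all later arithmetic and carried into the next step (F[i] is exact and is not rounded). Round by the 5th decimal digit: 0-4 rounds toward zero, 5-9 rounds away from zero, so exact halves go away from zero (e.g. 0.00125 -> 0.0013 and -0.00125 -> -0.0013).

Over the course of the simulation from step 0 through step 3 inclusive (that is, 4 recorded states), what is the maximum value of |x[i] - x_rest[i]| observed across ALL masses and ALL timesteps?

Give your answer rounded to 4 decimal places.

Answer: 2.5000

Derivation:
Step 0: x=[6.0000 12.0000 16.0000] v=[0.0000 0.0000 1.0000]
Step 1: x=[6.0000 11.0000 17.0000] v=[0.0000 -2.0000 2.0000]
Step 2: x=[5.5000 10.5000 17.5000] v=[-1.0000 -1.0000 1.0000]
Step 3: x=[4.7500 11.0000 17.0000] v=[-1.5000 1.0000 -1.0000]
Max displacement = 2.5000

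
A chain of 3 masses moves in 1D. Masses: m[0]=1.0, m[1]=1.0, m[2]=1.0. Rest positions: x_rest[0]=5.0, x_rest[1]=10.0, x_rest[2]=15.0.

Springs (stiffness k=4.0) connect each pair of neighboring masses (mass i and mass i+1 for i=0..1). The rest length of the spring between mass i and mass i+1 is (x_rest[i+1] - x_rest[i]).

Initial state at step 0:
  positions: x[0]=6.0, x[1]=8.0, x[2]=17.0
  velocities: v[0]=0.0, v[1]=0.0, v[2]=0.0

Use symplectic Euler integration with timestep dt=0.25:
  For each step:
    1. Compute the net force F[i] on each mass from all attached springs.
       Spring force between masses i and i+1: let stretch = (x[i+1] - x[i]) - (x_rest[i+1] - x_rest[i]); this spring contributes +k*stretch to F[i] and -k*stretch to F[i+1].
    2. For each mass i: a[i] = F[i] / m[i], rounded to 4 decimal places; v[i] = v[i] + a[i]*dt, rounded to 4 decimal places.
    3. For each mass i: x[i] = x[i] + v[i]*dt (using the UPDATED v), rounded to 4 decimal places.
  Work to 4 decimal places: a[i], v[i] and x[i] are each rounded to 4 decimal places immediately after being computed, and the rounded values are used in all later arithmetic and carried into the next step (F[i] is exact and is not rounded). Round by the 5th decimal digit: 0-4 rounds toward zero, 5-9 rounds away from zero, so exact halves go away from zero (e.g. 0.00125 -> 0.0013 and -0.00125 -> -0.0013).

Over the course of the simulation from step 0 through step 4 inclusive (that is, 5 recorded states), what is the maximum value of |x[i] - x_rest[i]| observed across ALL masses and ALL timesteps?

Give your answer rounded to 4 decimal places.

Step 0: x=[6.0000 8.0000 17.0000] v=[0.0000 0.0000 0.0000]
Step 1: x=[5.2500 9.7500 16.0000] v=[-3.0000 7.0000 -4.0000]
Step 2: x=[4.3750 11.9375 14.6875] v=[-3.5000 8.7500 -5.2500]
Step 3: x=[4.1406 12.9219 13.9375] v=[-0.9375 3.9375 -3.0000]
Step 4: x=[4.8516 11.9649 14.1836] v=[2.8438 -3.8282 0.9844]
Max displacement = 2.9219

Answer: 2.9219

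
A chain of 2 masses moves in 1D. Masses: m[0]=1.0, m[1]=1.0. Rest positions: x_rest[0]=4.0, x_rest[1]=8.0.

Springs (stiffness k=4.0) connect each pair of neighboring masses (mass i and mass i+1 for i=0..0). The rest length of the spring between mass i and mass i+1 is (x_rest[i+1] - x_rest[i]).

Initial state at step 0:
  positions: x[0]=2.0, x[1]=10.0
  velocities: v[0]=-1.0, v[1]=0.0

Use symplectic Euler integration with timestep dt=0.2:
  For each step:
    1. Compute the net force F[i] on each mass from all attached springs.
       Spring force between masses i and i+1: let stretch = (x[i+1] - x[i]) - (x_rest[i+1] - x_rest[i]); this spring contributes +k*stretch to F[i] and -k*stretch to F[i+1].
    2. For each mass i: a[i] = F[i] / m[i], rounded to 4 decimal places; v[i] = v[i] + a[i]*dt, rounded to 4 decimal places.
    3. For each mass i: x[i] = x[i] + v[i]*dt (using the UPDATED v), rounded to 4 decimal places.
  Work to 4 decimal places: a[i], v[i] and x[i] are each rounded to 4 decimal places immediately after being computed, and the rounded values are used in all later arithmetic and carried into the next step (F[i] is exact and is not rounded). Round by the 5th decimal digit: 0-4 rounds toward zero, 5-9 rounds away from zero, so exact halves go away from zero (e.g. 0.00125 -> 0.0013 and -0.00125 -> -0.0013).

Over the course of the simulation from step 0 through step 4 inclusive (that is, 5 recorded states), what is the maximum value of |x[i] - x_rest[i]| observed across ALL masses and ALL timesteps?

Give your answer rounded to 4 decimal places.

Answer: 2.0276

Derivation:
Step 0: x=[2.0000 10.0000] v=[-1.0000 0.0000]
Step 1: x=[2.4400 9.3600] v=[2.2000 -3.2000]
Step 2: x=[3.3472 8.2528] v=[4.5360 -5.5360]
Step 3: x=[4.3993 7.0007] v=[5.2605 -6.2605]
Step 4: x=[5.2276 5.9724] v=[4.1416 -5.1416]
Max displacement = 2.0276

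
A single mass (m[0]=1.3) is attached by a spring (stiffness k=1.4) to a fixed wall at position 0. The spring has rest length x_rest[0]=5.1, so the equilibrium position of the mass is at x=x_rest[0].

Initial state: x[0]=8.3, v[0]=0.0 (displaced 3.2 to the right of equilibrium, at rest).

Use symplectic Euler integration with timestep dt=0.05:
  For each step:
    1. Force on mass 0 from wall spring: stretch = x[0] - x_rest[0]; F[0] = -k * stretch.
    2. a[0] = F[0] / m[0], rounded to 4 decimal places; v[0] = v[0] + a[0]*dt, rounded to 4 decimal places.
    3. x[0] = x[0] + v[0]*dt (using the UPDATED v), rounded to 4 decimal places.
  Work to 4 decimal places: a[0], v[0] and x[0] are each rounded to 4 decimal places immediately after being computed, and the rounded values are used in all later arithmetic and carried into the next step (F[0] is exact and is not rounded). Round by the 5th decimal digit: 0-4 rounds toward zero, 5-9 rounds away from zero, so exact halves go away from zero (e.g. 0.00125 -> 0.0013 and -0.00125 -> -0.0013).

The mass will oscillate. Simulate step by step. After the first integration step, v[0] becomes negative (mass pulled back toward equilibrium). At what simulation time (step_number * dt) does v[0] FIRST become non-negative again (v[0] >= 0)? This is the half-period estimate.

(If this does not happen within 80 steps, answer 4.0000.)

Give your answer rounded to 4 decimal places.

Answer: 3.0500

Derivation:
Step 0: x=[8.3000] v=[0.0000]
Step 1: x=[8.2914] v=[-0.1723]
Step 2: x=[8.2742] v=[-0.3441]
Step 3: x=[8.2485] v=[-0.5150]
Step 4: x=[8.2143] v=[-0.6845]
Step 5: x=[8.1717] v=[-0.8522]
Step 6: x=[8.1208] v=[-1.0176]
Step 7: x=[8.0618] v=[-1.1803]
Step 8: x=[7.9948] v=[-1.3398]
Step 9: x=[7.9200] v=[-1.4957]
Step 10: x=[7.8376] v=[-1.6475]
Step 11: x=[7.7479] v=[-1.7949]
Step 12: x=[7.6510] v=[-1.9375]
Step 13: x=[7.5473] v=[-2.0749]
Step 14: x=[7.4370] v=[-2.2067]
Step 15: x=[7.3204] v=[-2.3325]
Step 16: x=[7.1978] v=[-2.4521]
Step 17: x=[7.0695] v=[-2.5651]
Step 18: x=[6.9359] v=[-2.6712]
Step 19: x=[6.7974] v=[-2.7701]
Step 20: x=[6.6543] v=[-2.8615]
Step 21: x=[6.5070] v=[-2.9452]
Step 22: x=[6.3560] v=[-3.0210]
Step 23: x=[6.2016] v=[-3.0886]
Step 24: x=[6.0442] v=[-3.1479]
Step 25: x=[5.8843] v=[-3.1987]
Step 26: x=[5.7223] v=[-3.2409]
Step 27: x=[5.5586] v=[-3.2744]
Step 28: x=[5.3936] v=[-3.2991]
Step 29: x=[5.2279] v=[-3.3149]
Step 30: x=[5.0618] v=[-3.3218]
Step 31: x=[4.8958] v=[-3.3197]
Step 32: x=[4.7304] v=[-3.3087]
Step 33: x=[4.5660] v=[-3.2888]
Step 34: x=[4.4030] v=[-3.2600]
Step 35: x=[4.2419] v=[-3.2225]
Step 36: x=[4.0831] v=[-3.1763]
Step 37: x=[3.9270] v=[-3.1215]
Step 38: x=[3.7741] v=[-3.0583]
Step 39: x=[3.6248] v=[-2.9869]
Step 40: x=[3.4794] v=[-2.9075]
Step 41: x=[3.3384] v=[-2.8202]
Step 42: x=[3.2021] v=[-2.7253]
Step 43: x=[3.0709] v=[-2.6231]
Step 44: x=[2.9452] v=[-2.5138]
Step 45: x=[2.8253] v=[-2.3978]
Step 46: x=[2.7115] v=[-2.2753]
Step 47: x=[2.6042] v=[-2.1467]
Step 48: x=[2.5036] v=[-2.0123]
Step 49: x=[2.4100] v=[-1.8725]
Step 50: x=[2.3236] v=[-1.7277]
Step 51: x=[2.2447] v=[-1.5782]
Step 52: x=[2.1735] v=[-1.4245]
Step 53: x=[2.1102] v=[-1.2669]
Step 54: x=[2.0549] v=[-1.1059]
Step 55: x=[2.0078] v=[-0.9419]
Step 56: x=[1.9690] v=[-0.7754]
Step 57: x=[1.9387] v=[-0.6068]
Step 58: x=[1.9169] v=[-0.4366]
Step 59: x=[1.9036] v=[-0.2652]
Step 60: x=[1.8989] v=[-0.0931]
Step 61: x=[1.9029] v=[0.0793]
First v>=0 after going negative at step 61, time=3.0500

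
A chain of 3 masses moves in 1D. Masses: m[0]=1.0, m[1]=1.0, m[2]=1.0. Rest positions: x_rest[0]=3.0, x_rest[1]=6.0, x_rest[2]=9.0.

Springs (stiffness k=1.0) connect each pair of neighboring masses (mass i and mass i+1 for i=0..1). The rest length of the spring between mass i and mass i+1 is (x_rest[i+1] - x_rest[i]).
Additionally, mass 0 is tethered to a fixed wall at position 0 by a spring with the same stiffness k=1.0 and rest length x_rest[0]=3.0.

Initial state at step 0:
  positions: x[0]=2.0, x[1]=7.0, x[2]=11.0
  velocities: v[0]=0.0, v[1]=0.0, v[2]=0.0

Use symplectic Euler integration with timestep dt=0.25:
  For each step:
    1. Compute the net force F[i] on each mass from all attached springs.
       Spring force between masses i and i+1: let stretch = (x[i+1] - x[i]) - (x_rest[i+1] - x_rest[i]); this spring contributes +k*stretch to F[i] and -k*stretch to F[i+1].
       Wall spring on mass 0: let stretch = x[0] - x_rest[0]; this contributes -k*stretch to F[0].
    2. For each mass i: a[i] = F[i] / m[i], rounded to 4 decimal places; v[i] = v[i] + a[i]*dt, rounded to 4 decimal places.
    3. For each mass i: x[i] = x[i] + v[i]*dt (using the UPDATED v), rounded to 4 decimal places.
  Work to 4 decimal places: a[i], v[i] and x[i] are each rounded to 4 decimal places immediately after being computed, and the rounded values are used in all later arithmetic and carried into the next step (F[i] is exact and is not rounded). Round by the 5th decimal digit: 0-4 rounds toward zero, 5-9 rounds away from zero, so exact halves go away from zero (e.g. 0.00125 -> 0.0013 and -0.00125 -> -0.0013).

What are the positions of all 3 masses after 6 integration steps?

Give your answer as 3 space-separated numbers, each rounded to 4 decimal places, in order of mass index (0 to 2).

Step 0: x=[2.0000 7.0000 11.0000] v=[0.0000 0.0000 0.0000]
Step 1: x=[2.1875 6.9375 10.9375] v=[0.7500 -0.2500 -0.2500]
Step 2: x=[2.5352 6.8281 10.8125] v=[1.3906 -0.4375 -0.5000]
Step 3: x=[2.9927 6.6995 10.6260] v=[1.8300 -0.5146 -0.7461]
Step 4: x=[3.4948 6.5846 10.3816] v=[2.0085 -0.4597 -0.9777]
Step 5: x=[3.9716 6.5139 10.0874] v=[1.9073 -0.2829 -1.1770]
Step 6: x=[4.3591 6.5076 9.7573] v=[1.5500 -0.0251 -1.3204]

Answer: 4.3591 6.5076 9.7573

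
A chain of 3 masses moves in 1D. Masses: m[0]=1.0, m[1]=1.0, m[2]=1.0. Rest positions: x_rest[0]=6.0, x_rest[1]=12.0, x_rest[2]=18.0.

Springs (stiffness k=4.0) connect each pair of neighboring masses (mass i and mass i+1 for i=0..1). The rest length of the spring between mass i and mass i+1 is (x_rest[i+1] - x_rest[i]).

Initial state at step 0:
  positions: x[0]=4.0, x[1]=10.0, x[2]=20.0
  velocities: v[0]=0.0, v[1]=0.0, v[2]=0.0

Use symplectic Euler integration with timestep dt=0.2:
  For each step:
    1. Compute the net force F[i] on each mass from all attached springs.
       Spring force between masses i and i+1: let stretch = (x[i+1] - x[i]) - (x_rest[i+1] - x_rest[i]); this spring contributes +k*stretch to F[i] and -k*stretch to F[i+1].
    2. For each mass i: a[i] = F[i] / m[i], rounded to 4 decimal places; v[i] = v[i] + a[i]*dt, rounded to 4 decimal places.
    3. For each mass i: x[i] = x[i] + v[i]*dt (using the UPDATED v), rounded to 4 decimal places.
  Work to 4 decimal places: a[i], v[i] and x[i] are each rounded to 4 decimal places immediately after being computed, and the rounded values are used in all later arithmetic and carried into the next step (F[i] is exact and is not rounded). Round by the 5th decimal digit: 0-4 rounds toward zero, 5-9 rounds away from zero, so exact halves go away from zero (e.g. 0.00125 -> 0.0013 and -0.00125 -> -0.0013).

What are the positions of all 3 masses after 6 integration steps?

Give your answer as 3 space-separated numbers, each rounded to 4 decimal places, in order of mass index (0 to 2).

Step 0: x=[4.0000 10.0000 20.0000] v=[0.0000 0.0000 0.0000]
Step 1: x=[4.0000 10.6400 19.3600] v=[0.0000 3.2000 -3.2000]
Step 2: x=[4.1024 11.6128 18.2848] v=[0.5120 4.8640 -5.3760]
Step 3: x=[4.4465 12.4515 17.1021] v=[1.7203 4.1933 -5.9136]
Step 4: x=[5.1114 12.7535 16.1353] v=[3.3243 1.5098 -4.8341]
Step 5: x=[6.0390 12.3738 15.5874] v=[4.6380 -1.8984 -2.7395]
Step 6: x=[7.0202 11.4947 15.4853] v=[4.9058 -4.3954 -0.5104]

Answer: 7.0202 11.4947 15.4853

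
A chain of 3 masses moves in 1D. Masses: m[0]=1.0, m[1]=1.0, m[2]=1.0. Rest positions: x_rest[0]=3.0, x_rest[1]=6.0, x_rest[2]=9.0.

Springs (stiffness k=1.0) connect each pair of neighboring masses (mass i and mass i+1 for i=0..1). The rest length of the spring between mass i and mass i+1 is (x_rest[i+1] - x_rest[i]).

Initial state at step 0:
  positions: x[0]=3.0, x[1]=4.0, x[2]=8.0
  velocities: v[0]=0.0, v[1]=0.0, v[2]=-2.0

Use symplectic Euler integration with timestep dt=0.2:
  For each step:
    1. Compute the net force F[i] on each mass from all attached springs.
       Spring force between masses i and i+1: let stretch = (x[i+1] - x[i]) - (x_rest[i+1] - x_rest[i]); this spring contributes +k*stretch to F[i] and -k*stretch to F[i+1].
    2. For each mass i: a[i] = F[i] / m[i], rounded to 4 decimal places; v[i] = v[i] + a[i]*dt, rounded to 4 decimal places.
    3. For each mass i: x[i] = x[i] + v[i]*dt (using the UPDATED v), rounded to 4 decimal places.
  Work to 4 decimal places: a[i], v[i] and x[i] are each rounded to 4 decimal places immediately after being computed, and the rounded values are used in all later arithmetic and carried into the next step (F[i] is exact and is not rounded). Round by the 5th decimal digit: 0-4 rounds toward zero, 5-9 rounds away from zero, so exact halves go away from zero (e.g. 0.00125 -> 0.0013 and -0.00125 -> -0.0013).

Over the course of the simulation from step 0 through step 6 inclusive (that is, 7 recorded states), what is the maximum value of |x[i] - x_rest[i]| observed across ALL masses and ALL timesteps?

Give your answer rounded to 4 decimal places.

Answer: 3.3647

Derivation:
Step 0: x=[3.0000 4.0000 8.0000] v=[0.0000 0.0000 -2.0000]
Step 1: x=[2.9200 4.1200 7.5600] v=[-0.4000 0.6000 -2.2000]
Step 2: x=[2.7680 4.3296 7.1024] v=[-0.7600 1.0480 -2.2880]
Step 3: x=[2.5585 4.5876 6.6539] v=[-1.0477 1.2902 -2.2426]
Step 4: x=[2.3101 4.8471 6.2427] v=[-1.2419 1.2976 -2.0559]
Step 5: x=[2.0432 5.0610 5.8957] v=[-1.3345 1.0693 -1.7350]
Step 6: x=[1.7770 5.1875 5.6353] v=[-1.3309 0.6327 -1.3019]
Max displacement = 3.3647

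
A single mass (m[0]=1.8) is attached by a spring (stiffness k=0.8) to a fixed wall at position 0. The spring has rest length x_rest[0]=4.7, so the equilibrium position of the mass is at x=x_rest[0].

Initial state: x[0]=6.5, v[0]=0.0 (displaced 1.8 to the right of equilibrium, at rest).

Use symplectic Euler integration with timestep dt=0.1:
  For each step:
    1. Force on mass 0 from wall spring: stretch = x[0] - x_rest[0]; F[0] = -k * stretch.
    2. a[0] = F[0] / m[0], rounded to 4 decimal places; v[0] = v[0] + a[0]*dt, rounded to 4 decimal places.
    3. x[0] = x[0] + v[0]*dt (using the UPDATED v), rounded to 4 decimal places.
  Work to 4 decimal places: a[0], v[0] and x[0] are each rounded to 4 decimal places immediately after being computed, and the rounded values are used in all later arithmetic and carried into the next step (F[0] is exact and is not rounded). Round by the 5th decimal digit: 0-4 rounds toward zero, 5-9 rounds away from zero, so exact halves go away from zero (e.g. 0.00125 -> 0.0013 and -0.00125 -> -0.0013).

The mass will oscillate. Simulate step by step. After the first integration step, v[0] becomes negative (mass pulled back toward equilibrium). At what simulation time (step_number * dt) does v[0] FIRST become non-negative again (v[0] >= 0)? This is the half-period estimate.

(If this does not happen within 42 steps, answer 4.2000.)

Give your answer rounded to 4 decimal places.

Answer: 4.2000

Derivation:
Step 0: x=[6.5000] v=[0.0000]
Step 1: x=[6.4920] v=[-0.0800]
Step 2: x=[6.4760] v=[-0.1596]
Step 3: x=[6.4522] v=[-0.2385]
Step 4: x=[6.4206] v=[-0.3164]
Step 5: x=[6.3813] v=[-0.3929]
Step 6: x=[6.3345] v=[-0.4676]
Step 7: x=[6.2805] v=[-0.5402]
Step 8: x=[6.2195] v=[-0.6104]
Step 9: x=[6.1517] v=[-0.6779]
Step 10: x=[6.0775] v=[-0.7424]
Step 11: x=[5.9971] v=[-0.8036]
Step 12: x=[5.9110] v=[-0.8613]
Step 13: x=[5.8195] v=[-0.9151]
Step 14: x=[5.7230] v=[-0.9649]
Step 15: x=[5.6220] v=[-1.0104]
Step 16: x=[5.5169] v=[-1.0514]
Step 17: x=[5.4081] v=[-1.0877]
Step 18: x=[5.2962] v=[-1.1192]
Step 19: x=[5.1816] v=[-1.1457]
Step 20: x=[5.0649] v=[-1.1671]
Step 21: x=[4.9466] v=[-1.1833]
Step 22: x=[4.8272] v=[-1.1943]
Step 23: x=[4.7072] v=[-1.2000]
Step 24: x=[4.5872] v=[-1.2003]
Step 25: x=[4.4677] v=[-1.1953]
Step 26: x=[4.3492] v=[-1.1850]
Step 27: x=[4.2323] v=[-1.1694]
Step 28: x=[4.1174] v=[-1.1486]
Step 29: x=[4.0051] v=[-1.1227]
Step 30: x=[3.8959] v=[-1.0918]
Step 31: x=[3.7903] v=[-1.0561]
Step 32: x=[3.6887] v=[-1.0157]
Step 33: x=[3.5916] v=[-0.9708]
Step 34: x=[3.4995] v=[-0.9215]
Step 35: x=[3.4127] v=[-0.8681]
Step 36: x=[3.3316] v=[-0.8109]
Step 37: x=[3.2566] v=[-0.7501]
Step 38: x=[3.1880] v=[-0.6860]
Step 39: x=[3.1261] v=[-0.6188]
Step 40: x=[3.0712] v=[-0.5489]
Step 41: x=[3.0236] v=[-0.4765]
Step 42: x=[2.9834] v=[-0.4020]
v[0] did not become non-negative within 42 steps; using fallback time=4.2000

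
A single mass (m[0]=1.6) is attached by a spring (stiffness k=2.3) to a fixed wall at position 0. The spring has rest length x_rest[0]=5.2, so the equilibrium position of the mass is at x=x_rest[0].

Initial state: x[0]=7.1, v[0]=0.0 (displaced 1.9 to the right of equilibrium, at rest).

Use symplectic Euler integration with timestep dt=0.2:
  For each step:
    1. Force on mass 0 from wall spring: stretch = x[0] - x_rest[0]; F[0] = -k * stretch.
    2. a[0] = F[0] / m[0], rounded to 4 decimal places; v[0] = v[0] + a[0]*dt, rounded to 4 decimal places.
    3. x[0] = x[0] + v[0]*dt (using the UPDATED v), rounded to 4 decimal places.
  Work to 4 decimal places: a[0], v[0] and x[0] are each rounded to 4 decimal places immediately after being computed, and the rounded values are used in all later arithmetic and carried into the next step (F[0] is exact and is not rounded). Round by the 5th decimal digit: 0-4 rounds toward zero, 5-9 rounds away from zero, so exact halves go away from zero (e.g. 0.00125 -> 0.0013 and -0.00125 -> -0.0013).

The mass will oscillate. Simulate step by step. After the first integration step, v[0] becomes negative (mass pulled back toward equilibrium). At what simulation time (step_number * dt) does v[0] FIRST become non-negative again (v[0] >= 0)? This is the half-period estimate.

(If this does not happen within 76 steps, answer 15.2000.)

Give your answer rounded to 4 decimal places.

Answer: 2.8000

Derivation:
Step 0: x=[7.1000] v=[0.0000]
Step 1: x=[6.9907] v=[-0.5463]
Step 2: x=[6.7785] v=[-1.0611]
Step 3: x=[6.4755] v=[-1.5149]
Step 4: x=[6.0992] v=[-1.8816]
Step 5: x=[5.6712] v=[-2.1401]
Step 6: x=[5.2161] v=[-2.2756]
Step 7: x=[4.7601] v=[-2.2802]
Step 8: x=[4.3294] v=[-2.1537]
Step 9: x=[3.9487] v=[-1.9034]
Step 10: x=[3.6400] v=[-1.5437]
Step 11: x=[3.4210] v=[-1.0952]
Step 12: x=[3.3043] v=[-0.5837]
Step 13: x=[3.2966] v=[-0.0387]
Step 14: x=[3.3983] v=[0.5085]
First v>=0 after going negative at step 14, time=2.8000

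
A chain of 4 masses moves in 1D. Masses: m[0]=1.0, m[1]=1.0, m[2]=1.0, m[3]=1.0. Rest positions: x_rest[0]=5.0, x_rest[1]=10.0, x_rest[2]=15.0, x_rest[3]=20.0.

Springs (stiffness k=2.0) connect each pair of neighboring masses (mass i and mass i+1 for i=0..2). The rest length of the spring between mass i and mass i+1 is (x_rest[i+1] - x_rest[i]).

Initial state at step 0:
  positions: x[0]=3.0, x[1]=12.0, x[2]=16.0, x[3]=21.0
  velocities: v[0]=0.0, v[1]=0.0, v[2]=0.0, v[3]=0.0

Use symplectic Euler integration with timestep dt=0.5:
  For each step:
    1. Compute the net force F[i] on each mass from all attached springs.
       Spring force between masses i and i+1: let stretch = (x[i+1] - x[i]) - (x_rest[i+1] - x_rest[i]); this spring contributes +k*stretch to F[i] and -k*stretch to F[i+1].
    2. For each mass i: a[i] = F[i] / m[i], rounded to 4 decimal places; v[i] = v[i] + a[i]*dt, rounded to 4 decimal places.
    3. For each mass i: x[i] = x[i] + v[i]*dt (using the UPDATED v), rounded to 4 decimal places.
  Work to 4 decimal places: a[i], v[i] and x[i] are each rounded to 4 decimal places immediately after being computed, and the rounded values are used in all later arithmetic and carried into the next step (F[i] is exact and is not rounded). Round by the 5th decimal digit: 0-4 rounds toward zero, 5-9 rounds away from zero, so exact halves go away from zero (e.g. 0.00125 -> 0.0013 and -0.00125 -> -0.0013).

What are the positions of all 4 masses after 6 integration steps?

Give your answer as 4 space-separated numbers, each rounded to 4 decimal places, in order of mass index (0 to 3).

Step 0: x=[3.0000 12.0000 16.0000 21.0000] v=[0.0000 0.0000 0.0000 0.0000]
Step 1: x=[5.0000 9.5000 16.5000 21.0000] v=[4.0000 -5.0000 1.0000 0.0000]
Step 2: x=[6.7500 8.2500 15.7500 21.2500] v=[3.5000 -2.5000 -1.5000 0.5000]
Step 3: x=[6.7500 10.0000 14.0000 21.2500] v=[0.0000 3.5000 -3.5000 0.0000]
Step 4: x=[5.8750 12.1250 13.8750 20.1250] v=[-1.7500 4.2500 -0.2500 -2.2500]
Step 5: x=[5.6250 12.0000 16.0000 18.3750] v=[-0.5000 -0.2500 4.2500 -3.5000]
Step 6: x=[6.0625 10.6875 17.3125 17.9375] v=[0.8750 -2.6250 2.6250 -0.8750]

Answer: 6.0625 10.6875 17.3125 17.9375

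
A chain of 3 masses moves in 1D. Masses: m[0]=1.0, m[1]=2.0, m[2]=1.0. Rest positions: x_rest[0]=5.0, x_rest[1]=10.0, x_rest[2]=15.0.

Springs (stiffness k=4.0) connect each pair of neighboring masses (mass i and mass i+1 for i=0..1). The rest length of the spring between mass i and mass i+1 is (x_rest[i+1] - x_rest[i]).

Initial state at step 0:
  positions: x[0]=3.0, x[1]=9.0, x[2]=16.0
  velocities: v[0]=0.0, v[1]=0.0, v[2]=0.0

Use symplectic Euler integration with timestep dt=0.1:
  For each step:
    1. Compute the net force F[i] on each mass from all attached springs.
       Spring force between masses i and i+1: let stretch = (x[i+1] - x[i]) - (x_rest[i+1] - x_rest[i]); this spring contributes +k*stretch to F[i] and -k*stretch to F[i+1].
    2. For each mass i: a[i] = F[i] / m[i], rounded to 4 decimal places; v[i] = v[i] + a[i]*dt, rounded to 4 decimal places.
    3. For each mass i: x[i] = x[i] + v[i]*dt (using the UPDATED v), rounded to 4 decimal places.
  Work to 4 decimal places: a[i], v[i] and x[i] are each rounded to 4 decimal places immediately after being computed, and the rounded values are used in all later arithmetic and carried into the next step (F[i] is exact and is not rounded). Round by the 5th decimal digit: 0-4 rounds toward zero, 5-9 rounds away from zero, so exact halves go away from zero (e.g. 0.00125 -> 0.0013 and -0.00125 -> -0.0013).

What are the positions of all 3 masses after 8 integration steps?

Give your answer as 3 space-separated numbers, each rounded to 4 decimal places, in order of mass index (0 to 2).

Step 0: x=[3.0000 9.0000 16.0000] v=[0.0000 0.0000 0.0000]
Step 1: x=[3.0400 9.0200 15.9200] v=[0.4000 0.2000 -0.8000]
Step 2: x=[3.1192 9.0584 15.7640] v=[0.7920 0.3840 -1.5600]
Step 3: x=[3.2360 9.1121 15.5398] v=[1.1677 0.5373 -2.2422]
Step 4: x=[3.3878 9.1769 15.2585] v=[1.5181 0.6476 -2.8133]
Step 5: x=[3.5712 9.2475 14.9339] v=[1.8337 0.7061 -3.2459]
Step 6: x=[3.7816 9.3183 14.5819] v=[2.1042 0.7081 -3.5205]
Step 7: x=[4.0135 9.3837 14.2193] v=[2.3189 0.6535 -3.6259]
Step 8: x=[4.2602 9.4384 13.8633] v=[2.4670 0.5466 -3.5601]

Answer: 4.2602 9.4384 13.8633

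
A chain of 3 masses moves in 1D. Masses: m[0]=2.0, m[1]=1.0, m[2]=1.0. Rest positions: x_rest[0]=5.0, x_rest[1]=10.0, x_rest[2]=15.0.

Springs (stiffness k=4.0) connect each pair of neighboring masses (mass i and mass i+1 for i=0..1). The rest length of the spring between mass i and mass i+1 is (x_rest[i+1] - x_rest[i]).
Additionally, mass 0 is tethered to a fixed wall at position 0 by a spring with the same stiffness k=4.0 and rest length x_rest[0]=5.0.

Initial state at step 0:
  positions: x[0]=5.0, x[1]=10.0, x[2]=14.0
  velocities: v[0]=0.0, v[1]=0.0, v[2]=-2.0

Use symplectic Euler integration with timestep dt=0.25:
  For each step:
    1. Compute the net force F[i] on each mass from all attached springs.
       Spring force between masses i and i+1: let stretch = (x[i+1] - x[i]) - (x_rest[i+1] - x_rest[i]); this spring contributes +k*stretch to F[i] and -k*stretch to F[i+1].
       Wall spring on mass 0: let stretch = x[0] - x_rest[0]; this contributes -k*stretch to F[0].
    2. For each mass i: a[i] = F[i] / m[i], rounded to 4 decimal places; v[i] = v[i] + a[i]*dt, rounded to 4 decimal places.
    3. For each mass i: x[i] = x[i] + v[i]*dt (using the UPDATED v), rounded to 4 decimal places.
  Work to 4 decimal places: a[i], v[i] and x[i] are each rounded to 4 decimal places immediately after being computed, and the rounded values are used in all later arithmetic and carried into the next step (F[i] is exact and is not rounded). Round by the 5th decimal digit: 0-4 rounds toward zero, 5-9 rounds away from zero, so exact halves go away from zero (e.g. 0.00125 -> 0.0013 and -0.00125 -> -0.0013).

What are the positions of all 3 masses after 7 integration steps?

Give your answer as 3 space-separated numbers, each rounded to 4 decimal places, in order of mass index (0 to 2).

Step 0: x=[5.0000 10.0000 14.0000] v=[0.0000 0.0000 -2.0000]
Step 1: x=[5.0000 9.7500 13.7500] v=[0.0000 -1.0000 -1.0000]
Step 2: x=[4.9688 9.3125 13.7500] v=[-0.1250 -1.7500 0.0000]
Step 3: x=[4.8594 8.8985 13.8906] v=[-0.4376 -1.6562 0.5625]
Step 4: x=[4.6475 8.7227 14.0332] v=[-0.8478 -0.7032 0.5704]
Step 5: x=[4.3640 8.8557 14.0982] v=[-1.1340 0.5321 0.2599]
Step 6: x=[4.0965 9.1764 14.1026] v=[-1.0702 1.2829 0.0174]
Step 7: x=[3.9519 9.4587 14.1254] v=[-0.5785 1.1292 0.0912]

Answer: 3.9519 9.4587 14.1254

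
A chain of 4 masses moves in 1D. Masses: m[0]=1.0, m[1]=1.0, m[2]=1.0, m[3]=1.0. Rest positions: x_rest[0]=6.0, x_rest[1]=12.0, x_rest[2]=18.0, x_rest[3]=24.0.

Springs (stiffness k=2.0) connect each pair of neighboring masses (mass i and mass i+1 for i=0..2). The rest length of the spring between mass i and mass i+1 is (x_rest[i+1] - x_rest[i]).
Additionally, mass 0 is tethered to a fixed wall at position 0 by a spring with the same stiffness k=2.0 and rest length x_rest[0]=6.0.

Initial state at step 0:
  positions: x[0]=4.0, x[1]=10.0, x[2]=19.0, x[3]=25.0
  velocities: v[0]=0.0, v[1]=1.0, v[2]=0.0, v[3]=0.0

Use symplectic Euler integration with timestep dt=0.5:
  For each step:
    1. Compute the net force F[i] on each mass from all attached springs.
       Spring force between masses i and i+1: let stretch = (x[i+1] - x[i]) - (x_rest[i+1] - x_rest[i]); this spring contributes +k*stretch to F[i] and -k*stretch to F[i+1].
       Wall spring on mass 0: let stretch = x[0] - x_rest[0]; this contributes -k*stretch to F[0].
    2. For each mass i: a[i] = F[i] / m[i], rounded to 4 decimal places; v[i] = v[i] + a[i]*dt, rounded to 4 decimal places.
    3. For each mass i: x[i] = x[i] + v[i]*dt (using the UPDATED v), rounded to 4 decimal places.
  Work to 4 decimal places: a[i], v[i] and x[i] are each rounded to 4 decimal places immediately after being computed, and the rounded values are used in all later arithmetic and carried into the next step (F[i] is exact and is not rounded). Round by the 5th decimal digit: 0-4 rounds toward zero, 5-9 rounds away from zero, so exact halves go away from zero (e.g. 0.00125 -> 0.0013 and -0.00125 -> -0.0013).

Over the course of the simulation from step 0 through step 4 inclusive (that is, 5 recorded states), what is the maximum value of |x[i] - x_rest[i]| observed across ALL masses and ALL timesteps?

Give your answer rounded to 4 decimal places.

Step 0: x=[4.0000 10.0000 19.0000 25.0000] v=[0.0000 1.0000 0.0000 0.0000]
Step 1: x=[5.0000 12.0000 17.5000 25.0000] v=[2.0000 4.0000 -3.0000 0.0000]
Step 2: x=[7.0000 13.2500 17.0000 24.2500] v=[4.0000 2.5000 -1.0000 -1.5000]
Step 3: x=[8.6250 13.2500 18.2500 22.8750] v=[3.2500 0.0000 2.5000 -2.7500]
Step 4: x=[8.2500 13.4375 19.3125 22.1875] v=[-0.7500 0.3750 2.1250 -1.3750]
Max displacement = 2.6250

Answer: 2.6250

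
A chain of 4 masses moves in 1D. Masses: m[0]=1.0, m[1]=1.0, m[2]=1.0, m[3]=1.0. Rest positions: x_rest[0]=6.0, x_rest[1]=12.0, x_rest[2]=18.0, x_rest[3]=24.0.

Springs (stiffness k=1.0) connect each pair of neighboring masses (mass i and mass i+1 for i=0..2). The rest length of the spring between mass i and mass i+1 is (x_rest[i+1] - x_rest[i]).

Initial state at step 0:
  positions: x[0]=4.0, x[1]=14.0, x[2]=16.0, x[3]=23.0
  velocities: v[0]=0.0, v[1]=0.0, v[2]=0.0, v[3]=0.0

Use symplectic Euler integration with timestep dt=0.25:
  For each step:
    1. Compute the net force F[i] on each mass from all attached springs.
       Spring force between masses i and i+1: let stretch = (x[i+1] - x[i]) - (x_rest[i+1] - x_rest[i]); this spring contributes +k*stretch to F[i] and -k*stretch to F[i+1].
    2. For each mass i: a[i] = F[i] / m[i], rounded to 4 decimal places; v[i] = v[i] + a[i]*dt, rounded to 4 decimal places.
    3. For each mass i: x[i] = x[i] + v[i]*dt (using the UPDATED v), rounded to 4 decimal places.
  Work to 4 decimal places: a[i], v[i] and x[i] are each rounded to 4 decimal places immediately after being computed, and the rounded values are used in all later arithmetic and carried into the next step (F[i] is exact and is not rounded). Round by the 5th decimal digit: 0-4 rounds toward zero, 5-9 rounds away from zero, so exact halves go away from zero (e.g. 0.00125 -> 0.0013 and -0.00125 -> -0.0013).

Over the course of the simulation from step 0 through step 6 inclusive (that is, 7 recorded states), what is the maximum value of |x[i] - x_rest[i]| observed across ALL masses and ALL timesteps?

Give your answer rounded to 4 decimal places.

Step 0: x=[4.0000 14.0000 16.0000 23.0000] v=[0.0000 0.0000 0.0000 0.0000]
Step 1: x=[4.2500 13.5000 16.3125 22.9375] v=[1.0000 -2.0000 1.2500 -0.2500]
Step 2: x=[4.7031 12.5977 16.8633 22.8359] v=[1.8125 -3.6094 2.2031 -0.4063]
Step 3: x=[5.2747 11.4685 17.5208 22.7360] v=[2.2862 -4.5167 2.6299 -0.3995]
Step 4: x=[5.8584 10.3305 18.1260 22.6852] v=[2.3347 -4.5521 2.4206 -0.2033]
Step 5: x=[6.3466 9.4002 18.5289 22.7244] v=[1.9527 -3.7213 1.6115 0.1569]
Step 6: x=[6.6506 8.8496 18.6235 22.8764] v=[1.2161 -2.2025 0.3782 0.6080]
Max displacement = 3.1504

Answer: 3.1504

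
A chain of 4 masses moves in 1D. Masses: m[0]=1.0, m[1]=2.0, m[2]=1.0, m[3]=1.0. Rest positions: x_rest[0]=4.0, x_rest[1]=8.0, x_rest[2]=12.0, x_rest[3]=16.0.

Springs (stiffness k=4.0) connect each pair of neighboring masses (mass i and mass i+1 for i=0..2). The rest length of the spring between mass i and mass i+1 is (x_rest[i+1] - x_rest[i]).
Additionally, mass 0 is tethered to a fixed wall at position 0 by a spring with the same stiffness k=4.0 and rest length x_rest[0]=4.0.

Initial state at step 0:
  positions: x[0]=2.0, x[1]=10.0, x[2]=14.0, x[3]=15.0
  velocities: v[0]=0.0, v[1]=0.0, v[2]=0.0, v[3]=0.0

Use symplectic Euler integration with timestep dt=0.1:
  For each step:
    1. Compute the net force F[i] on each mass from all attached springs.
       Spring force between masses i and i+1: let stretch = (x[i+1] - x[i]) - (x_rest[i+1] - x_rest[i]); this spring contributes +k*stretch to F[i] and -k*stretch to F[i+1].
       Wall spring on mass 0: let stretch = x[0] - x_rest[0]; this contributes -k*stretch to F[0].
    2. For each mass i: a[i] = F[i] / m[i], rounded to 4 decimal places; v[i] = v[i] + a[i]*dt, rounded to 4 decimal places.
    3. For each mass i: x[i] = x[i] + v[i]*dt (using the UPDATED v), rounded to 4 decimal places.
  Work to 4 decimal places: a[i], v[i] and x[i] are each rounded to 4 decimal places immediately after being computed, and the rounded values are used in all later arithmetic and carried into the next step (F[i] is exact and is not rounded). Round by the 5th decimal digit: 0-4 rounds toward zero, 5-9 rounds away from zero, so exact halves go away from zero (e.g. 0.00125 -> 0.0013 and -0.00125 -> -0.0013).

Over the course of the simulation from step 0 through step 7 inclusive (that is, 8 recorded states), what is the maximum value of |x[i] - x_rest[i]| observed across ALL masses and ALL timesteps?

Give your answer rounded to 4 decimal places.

Step 0: x=[2.0000 10.0000 14.0000 15.0000] v=[0.0000 0.0000 0.0000 0.0000]
Step 1: x=[2.2400 9.9200 13.8800 15.1200] v=[2.4000 -0.8000 -1.2000 1.2000]
Step 2: x=[2.6976 9.7656 13.6512 15.3504] v=[4.5760 -1.5440 -2.2880 2.3040]
Step 3: x=[3.3300 9.5476 13.3349 15.6728] v=[6.3242 -2.1805 -3.1626 3.2243]
Step 4: x=[4.0779 9.2809 12.9607 16.0617] v=[7.4792 -2.6666 -3.7424 3.8891]
Step 5: x=[4.8708 8.9838 12.5633 16.4866] v=[7.9292 -2.9712 -3.9739 4.2487]
Step 6: x=[5.6334 8.6760 12.1797 16.9145] v=[7.6261 -3.0779 -3.8364 4.2794]
Step 7: x=[6.2924 8.3774 11.8453 17.3131] v=[6.5898 -2.9857 -3.3440 3.9855]
Max displacement = 2.2924

Answer: 2.2924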